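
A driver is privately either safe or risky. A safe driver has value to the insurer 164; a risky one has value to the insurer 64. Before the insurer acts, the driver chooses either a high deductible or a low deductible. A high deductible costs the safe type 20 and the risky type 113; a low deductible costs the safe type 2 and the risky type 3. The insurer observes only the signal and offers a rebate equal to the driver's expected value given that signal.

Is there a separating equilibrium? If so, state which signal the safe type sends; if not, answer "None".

high deductible

Try safe → high deductible, risky → low deductible:
  If types separate, high deductible earns payment 164 and low deductible earns 64.
  Safe: high deductible gives 164 − 20 = 144; low deductible gives 64 − 2 = 62. No deviation. ✓
  Risky: low deductible gives 64 − 3 = 61; high deductible gives 164 − 113 = 51. No deviation. ✓
Both hold — the safe type sends high deductible.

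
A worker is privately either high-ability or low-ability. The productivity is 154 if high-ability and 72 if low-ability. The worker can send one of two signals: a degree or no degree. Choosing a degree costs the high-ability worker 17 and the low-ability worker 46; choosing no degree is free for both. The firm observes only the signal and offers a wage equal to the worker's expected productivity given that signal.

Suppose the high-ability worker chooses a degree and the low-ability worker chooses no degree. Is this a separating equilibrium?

No

Under separation the firm infers type exactly: degree → high-ability (pays 154), no degree → low-ability (pays 72).
High-ability: degree gives 154 − 17 = 137; no degree gives 72 − 0 = 72. No deviation. ✓
Low-ability: no degree gives 72 − 0 = 72; degree gives 154 − 46 = 108. Would deviate. ✗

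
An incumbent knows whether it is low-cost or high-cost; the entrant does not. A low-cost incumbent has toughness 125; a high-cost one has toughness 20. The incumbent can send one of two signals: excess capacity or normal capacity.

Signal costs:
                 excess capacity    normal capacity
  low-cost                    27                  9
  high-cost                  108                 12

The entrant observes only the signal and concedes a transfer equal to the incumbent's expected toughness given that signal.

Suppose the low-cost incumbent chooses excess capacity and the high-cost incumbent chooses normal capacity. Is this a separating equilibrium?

Under separation the entrant infers type exactly: excess capacity → low-cost (pays 125), normal capacity → high-cost (pays 20).
Low-cost: excess capacity gives 125 − 27 = 98; normal capacity gives 20 − 9 = 11. No deviation. ✓
High-cost: normal capacity gives 20 − 12 = 8; excess capacity gives 125 − 108 = 17. Would deviate. ✗

No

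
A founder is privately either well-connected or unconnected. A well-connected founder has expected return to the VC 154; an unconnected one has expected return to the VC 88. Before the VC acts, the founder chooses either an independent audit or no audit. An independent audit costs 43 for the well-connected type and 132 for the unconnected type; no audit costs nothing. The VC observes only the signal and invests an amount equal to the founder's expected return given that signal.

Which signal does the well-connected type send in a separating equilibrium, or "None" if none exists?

Try well-connected → audit, unconnected → no audit:
  If types separate, audit earns payment 154 and no audit earns 88.
  Well-connected: audit gives 154 − 43 = 111; no audit gives 88 − 0 = 88. No deviation. ✓
  Unconnected: no audit gives 88 − 0 = 88; audit gives 154 − 132 = 22. No deviation. ✓
Both hold — the well-connected type sends audit.

audit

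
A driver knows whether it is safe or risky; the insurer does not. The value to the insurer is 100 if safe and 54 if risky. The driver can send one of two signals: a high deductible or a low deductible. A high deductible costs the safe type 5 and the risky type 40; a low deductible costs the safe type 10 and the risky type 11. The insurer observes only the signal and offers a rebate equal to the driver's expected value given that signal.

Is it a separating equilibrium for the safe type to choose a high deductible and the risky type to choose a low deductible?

If types separate, high deductible earns payment 100 and low deductible earns 54.
Safe: high deductible gives 100 − 5 = 95; low deductible gives 54 − 10 = 44. No deviation. ✓
Risky: low deductible gives 54 − 11 = 43; high deductible gives 100 − 40 = 60. Would deviate. ✗

No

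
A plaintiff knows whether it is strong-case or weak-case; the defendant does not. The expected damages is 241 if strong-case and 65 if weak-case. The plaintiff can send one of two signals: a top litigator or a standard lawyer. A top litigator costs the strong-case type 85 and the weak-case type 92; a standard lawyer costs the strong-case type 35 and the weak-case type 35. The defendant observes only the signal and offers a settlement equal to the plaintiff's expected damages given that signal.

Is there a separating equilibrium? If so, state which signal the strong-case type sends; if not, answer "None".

None

Try strong-case → top litigator, weak-case → standard lawyer:
  Under separation the defendant infers type exactly: top litigator → strong-case (pays 241), standard lawyer → weak-case (pays 65).
  Strong-case: top litigator gives 241 − 85 = 156; standard lawyer gives 65 − 35 = 30. No deviation. ✓
  Weak-case: standard lawyer gives 65 − 35 = 30; top litigator gives 241 − 92 = 149. Would deviate. ✗
Try strong-case → standard lawyer, weak-case → top litigator:
  Under separation the defendant infers type exactly: standard lawyer → strong-case (pays 241), top litigator → weak-case (pays 65).
  Strong-case: standard lawyer gives 241 − 35 = 206; top litigator gives 65 − 85 = -20. No deviation. ✓
  Weak-case: top litigator gives 65 − 92 = -27; standard lawyer gives 241 − 35 = 206. Would deviate. ✗
Neither assignment is incentive-compatible.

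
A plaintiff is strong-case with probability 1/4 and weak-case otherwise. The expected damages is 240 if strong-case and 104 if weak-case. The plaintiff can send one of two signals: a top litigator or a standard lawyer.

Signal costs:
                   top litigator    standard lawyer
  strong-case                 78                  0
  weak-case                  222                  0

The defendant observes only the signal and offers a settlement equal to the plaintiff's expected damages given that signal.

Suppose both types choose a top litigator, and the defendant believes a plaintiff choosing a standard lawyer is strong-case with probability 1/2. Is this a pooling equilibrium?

No

On the equilibrium path (top litigator) the defendant holds the prior 1/4 and pays 1/4·240 + 3/4·104 = 138. Off-path (standard lawyer) belief 1/2 gives 1/2·240 + 1/2·104 = 172.
Strong-case: top litigator gives 138 − 78 = 60; standard lawyer gives 172 − 0 = 172. Deviates. ✗
Weak-case: top litigator gives 138 − 222 = -84; standard lawyer gives 172 − 0 = 172. Deviates. ✗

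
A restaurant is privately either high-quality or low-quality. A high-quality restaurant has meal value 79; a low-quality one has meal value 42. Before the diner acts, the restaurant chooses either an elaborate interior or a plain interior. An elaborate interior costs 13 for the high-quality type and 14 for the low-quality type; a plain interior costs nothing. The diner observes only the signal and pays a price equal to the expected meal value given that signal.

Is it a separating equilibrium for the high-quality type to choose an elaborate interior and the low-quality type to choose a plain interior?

No

If types separate, elaborate interior earns payment 79 and plain interior earns 42.
High-quality: elaborate interior gives 79 − 13 = 66; plain interior gives 42 − 0 = 42. No deviation. ✓
Low-quality: plain interior gives 42 − 0 = 42; elaborate interior gives 79 − 14 = 65. Would deviate. ✗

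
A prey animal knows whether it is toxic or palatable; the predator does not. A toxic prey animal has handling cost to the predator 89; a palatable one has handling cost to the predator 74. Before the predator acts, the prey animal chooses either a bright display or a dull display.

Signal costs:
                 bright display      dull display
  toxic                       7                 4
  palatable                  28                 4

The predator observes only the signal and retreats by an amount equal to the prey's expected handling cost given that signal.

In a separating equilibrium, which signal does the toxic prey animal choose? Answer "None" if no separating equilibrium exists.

Try toxic → bright display, palatable → dull display:
  Under separation the predator infers type exactly: bright display → toxic (pays 89), dull display → palatable (pays 74).
  Toxic: bright display gives 89 − 7 = 82; dull display gives 74 − 4 = 70. No deviation. ✓
  Palatable: dull display gives 74 − 4 = 70; bright display gives 89 − 28 = 61. No deviation. ✓
Both hold — the toxic type sends bright display.

bright display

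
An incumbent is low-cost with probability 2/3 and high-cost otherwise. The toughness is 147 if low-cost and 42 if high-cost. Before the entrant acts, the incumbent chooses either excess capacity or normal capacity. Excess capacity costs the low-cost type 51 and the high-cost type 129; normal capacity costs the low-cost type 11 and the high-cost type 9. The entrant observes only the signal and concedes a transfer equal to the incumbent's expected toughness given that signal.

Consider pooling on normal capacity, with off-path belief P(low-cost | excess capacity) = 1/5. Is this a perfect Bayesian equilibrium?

Yes

On the equilibrium path (normal capacity) the entrant holds the prior 2/3 and pays 2/3·147 + 1/3·42 = 112. Off-path (excess capacity) belief 1/5 gives 1/5·147 + 4/5·42 = 63.
Low-cost: normal capacity gives 112 − 11 = 101; excess capacity gives 63 − 51 = 12. Stays. ✓
High-cost: normal capacity gives 112 − 9 = 103; excess capacity gives 63 − 129 = -66. Stays. ✓
Beliefs are Bayes-consistent on-path and both types best-respond.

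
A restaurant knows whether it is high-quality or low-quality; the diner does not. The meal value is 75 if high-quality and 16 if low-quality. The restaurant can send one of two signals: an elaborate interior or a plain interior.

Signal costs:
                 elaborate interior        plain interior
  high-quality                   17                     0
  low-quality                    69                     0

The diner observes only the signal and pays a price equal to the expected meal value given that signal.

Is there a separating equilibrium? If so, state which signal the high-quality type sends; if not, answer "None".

Try high-quality → elaborate interior, low-quality → plain interior:
  If types separate, elaborate interior earns payment 75 and plain interior earns 16.
  High-quality: elaborate interior gives 75 − 17 = 58; plain interior gives 16 − 0 = 16. No deviation. ✓
  Low-quality: plain interior gives 16 − 0 = 16; elaborate interior gives 75 − 69 = 6. No deviation. ✓
Both hold — the high-quality type sends elaborate interior.

elaborate interior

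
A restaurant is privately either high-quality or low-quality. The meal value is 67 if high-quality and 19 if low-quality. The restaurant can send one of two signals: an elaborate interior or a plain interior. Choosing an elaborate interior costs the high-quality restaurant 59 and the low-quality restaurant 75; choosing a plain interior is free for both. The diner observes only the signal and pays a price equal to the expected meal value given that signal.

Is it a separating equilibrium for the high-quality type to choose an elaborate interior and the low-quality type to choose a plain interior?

No

If types separate, elaborate interior earns payment 67 and plain interior earns 19.
High-quality: elaborate interior gives 67 − 59 = 8; plain interior gives 19 − 0 = 19. Would deviate. ✗
Low-quality: plain interior gives 19 − 0 = 19; elaborate interior gives 67 − 75 = -8. No deviation. ✓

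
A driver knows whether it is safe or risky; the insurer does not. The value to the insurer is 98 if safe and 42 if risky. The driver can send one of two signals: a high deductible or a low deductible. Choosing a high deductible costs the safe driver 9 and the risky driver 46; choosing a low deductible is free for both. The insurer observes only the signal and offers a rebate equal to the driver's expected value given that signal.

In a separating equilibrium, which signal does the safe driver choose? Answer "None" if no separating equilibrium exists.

None

Try safe → high deductible, risky → low deductible:
  Under separation the insurer infers type exactly: high deductible → safe (pays 98), low deductible → risky (pays 42).
  Safe: high deductible gives 98 − 9 = 89; low deductible gives 42 − 0 = 42. No deviation. ✓
  Risky: low deductible gives 42 − 0 = 42; high deductible gives 98 − 46 = 52. Would deviate. ✗
Try safe → low deductible, risky → high deductible:
  Under separation the insurer infers type exactly: low deductible → safe (pays 98), high deductible → risky (pays 42).
  Safe: low deductible gives 98 − 0 = 98; high deductible gives 42 − 9 = 33. No deviation. ✓
  Risky: high deductible gives 42 − 46 = -4; low deductible gives 98 − 0 = 98. Would deviate. ✗
Neither assignment is incentive-compatible.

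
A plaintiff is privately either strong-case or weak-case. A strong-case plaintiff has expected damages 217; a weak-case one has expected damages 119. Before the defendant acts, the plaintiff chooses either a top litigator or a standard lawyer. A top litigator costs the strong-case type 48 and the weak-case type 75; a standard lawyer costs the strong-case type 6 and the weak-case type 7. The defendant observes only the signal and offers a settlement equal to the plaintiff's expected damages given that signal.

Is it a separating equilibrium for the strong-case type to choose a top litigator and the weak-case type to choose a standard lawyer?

Under separation the defendant infers type exactly: top litigator → strong-case (pays 217), standard lawyer → weak-case (pays 119).
Strong-case: top litigator gives 217 − 48 = 169; standard lawyer gives 119 − 6 = 113. No deviation. ✓
Weak-case: standard lawyer gives 119 − 7 = 112; top litigator gives 217 − 75 = 142. Would deviate. ✗

No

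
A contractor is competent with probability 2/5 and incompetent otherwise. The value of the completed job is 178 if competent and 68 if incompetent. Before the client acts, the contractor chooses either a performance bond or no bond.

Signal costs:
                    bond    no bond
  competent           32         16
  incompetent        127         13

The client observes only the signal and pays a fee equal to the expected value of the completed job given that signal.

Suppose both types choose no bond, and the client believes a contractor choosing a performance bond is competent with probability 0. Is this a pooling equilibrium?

Yes

At the pooled signal (no bond) the client holds the prior 2/5 and pays 2/5·178 + 3/5·68 = 112. Off-path (bond) belief 0 gives 0·178 + 1·68 = 68.
Competent: no bond gives 112 − 16 = 96; bond gives 68 − 32 = 36. Stays. ✓
Incompetent: no bond gives 112 − 13 = 99; bond gives 68 − 127 = -59. Stays. ✓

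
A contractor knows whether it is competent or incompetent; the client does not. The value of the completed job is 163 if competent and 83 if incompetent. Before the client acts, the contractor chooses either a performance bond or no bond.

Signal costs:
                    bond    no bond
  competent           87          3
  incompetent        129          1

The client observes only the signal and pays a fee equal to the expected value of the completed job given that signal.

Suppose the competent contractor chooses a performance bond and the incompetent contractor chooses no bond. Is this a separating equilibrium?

If types separate, bond earns payment 163 and no bond earns 83.
Competent: bond gives 163 − 87 = 76; no bond gives 83 − 3 = 80. Would deviate. ✗
Incompetent: no bond gives 83 − 1 = 82; bond gives 163 − 129 = 34. No deviation. ✓

No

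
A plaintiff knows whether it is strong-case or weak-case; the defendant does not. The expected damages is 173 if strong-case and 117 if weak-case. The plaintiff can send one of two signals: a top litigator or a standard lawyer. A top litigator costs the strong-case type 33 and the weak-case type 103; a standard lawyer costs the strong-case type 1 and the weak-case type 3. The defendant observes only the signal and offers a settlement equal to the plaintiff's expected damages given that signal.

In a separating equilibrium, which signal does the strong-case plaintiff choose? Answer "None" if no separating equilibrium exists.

Try strong-case → top litigator, weak-case → standard lawyer:
  If types separate, top litigator earns payment 173 and standard lawyer earns 117.
  Strong-case: top litigator gives 173 − 33 = 140; standard lawyer gives 117 − 1 = 116. No deviation. ✓
  Weak-case: standard lawyer gives 117 − 3 = 114; top litigator gives 173 − 103 = 70. No deviation. ✓
Both hold — the strong-case type sends top litigator.

top litigator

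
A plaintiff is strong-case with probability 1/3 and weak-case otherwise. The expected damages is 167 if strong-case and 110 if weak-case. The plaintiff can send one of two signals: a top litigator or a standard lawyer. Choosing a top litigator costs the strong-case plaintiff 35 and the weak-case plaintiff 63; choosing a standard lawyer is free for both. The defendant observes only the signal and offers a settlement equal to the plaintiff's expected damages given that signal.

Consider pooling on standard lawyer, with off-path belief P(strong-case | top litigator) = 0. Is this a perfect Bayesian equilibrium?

At the pooled signal (standard lawyer) the defendant holds the prior 1/3 and pays 1/3·167 + 2/3·110 = 129. Off-path (top litigator) belief 0 gives 0·167 + 1·110 = 110.
Strong-case: standard lawyer gives 129 − 0 = 129; top litigator gives 110 − 35 = 75. Stays. ✓
Weak-case: standard lawyer gives 129 − 0 = 129; top litigator gives 110 − 63 = 47. Stays. ✓

Yes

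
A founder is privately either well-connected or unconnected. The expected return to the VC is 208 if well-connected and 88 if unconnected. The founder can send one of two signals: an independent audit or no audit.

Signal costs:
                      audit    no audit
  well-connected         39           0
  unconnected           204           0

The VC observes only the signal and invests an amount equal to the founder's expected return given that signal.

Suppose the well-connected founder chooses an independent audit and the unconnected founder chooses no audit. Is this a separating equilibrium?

Yes

If types separate, audit earns payment 208 and no audit earns 88.
Well-connected: audit gives 208 − 39 = 169; no audit gives 88 − 0 = 88. No deviation. ✓
Unconnected: no audit gives 88 − 0 = 88; audit gives 208 − 204 = 4. No deviation. ✓
Both incentive constraints hold.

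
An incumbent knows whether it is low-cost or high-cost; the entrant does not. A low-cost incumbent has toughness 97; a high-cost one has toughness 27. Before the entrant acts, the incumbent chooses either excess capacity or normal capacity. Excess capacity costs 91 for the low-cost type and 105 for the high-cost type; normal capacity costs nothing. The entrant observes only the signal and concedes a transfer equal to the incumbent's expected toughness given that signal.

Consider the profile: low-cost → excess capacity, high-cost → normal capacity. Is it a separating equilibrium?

No

Under separation the entrant infers type exactly: excess capacity → low-cost (pays 97), normal capacity → high-cost (pays 27).
Low-cost: excess capacity gives 97 − 91 = 6; normal capacity gives 27 − 0 = 27. Would deviate. ✗
High-cost: normal capacity gives 27 − 0 = 27; excess capacity gives 97 − 105 = -8. No deviation. ✓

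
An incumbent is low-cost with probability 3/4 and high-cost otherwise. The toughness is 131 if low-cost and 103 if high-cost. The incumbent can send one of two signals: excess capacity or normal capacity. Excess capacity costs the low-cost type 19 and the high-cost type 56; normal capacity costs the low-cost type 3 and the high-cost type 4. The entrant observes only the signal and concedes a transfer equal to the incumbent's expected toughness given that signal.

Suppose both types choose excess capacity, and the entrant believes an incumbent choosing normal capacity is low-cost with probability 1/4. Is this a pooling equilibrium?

No

At the pooled signal (excess capacity) the entrant holds the prior 3/4 and pays 3/4·131 + 1/4·103 = 124. Off-path (normal capacity) belief 1/4 gives 1/4·131 + 3/4·103 = 110.
Low-cost: excess capacity gives 124 − 19 = 105; normal capacity gives 110 − 3 = 107. Deviates. ✗
High-cost: excess capacity gives 124 − 56 = 68; normal capacity gives 110 − 4 = 106. Deviates. ✗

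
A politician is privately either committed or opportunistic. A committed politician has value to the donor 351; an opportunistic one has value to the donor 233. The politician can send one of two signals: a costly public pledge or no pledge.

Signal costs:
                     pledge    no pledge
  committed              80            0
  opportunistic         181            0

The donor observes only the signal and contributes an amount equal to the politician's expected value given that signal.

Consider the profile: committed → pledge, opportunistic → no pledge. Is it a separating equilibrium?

Yes

If types separate, pledge earns payment 351 and no pledge earns 233.
Committed: pledge gives 351 − 80 = 271; no pledge gives 233 − 0 = 233. No deviation. ✓
Opportunistic: no pledge gives 233 − 0 = 233; pledge gives 351 − 181 = 170. No deviation. ✓
Neither type gains from mimicking the other.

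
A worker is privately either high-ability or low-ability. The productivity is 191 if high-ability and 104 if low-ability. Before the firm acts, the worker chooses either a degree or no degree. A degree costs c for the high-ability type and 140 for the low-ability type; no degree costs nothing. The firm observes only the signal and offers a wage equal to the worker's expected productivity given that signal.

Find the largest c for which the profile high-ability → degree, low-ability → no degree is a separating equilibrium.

Under separation: degree → high-ability (pays 191); no degree → low-ability (pays 104).
Low-ability: 104 − 0 = 104 ≥ 191 − 140 = 51. Holds regardless of c. ✓
High-ability: 191 − c ≥ 104 − 0, so c ≤ 191 − 104 = 87.

87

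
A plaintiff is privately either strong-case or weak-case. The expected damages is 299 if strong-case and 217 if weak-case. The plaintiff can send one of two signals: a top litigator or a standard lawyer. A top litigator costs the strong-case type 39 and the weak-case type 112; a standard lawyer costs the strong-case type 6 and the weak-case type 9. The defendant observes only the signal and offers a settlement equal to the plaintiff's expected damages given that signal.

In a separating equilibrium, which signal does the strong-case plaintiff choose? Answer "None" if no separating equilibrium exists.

top litigator

Try strong-case → top litigator, weak-case → standard lawyer:
  If types separate, top litigator earns payment 299 and standard lawyer earns 217.
  Strong-case: top litigator gives 299 − 39 = 260; standard lawyer gives 217 − 6 = 211. No deviation. ✓
  Weak-case: standard lawyer gives 217 − 9 = 208; top litigator gives 299 − 112 = 187. No deviation. ✓
Both hold — the strong-case type sends top litigator.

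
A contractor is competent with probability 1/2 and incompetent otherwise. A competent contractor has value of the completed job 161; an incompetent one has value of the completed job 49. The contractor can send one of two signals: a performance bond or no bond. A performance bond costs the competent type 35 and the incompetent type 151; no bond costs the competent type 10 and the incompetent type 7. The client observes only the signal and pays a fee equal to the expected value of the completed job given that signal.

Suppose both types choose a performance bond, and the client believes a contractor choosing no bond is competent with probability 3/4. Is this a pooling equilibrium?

No

On the equilibrium path (bond) the client holds the prior 1/2 and pays 1/2·161 + 1/2·49 = 105. Off-path (no bond) belief 3/4 gives 3/4·161 + 1/4·49 = 133.
Competent: bond gives 105 − 35 = 70; no bond gives 133 − 10 = 123. Deviates. ✗
Incompetent: bond gives 105 − 151 = -46; no bond gives 133 − 7 = 126. Deviates. ✗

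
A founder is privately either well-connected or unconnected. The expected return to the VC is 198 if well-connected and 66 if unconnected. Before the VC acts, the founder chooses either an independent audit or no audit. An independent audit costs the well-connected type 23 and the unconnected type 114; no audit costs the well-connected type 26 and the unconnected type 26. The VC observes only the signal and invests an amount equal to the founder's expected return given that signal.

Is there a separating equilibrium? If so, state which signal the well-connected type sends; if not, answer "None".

None

Try well-connected → audit, unconnected → no audit:
  If types separate, audit earns payment 198 and no audit earns 66.
  Well-connected: audit gives 198 − 23 = 175; no audit gives 66 − 26 = 40. No deviation. ✓
  Unconnected: no audit gives 66 − 26 = 40; audit gives 198 − 114 = 84. Would deviate. ✗
Try well-connected → no audit, unconnected → audit:
  If types separate, no audit earns payment 198 and audit earns 66.
  Well-connected: no audit gives 198 − 26 = 172; audit gives 66 − 23 = 43. No deviation. ✓
  Unconnected: audit gives 66 − 114 = -48; no audit gives 198 − 26 = 172. Would deviate. ✗
Neither assignment is incentive-compatible.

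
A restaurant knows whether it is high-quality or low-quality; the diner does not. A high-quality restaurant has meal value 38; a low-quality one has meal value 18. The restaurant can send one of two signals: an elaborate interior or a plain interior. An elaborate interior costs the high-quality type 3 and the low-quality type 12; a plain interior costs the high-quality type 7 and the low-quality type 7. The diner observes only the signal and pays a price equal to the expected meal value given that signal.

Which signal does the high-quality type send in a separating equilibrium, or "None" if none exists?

Try high-quality → elaborate interior, low-quality → plain interior:
  If types separate, elaborate interior earns payment 38 and plain interior earns 18.
  High-quality: elaborate interior gives 38 − 3 = 35; plain interior gives 18 − 7 = 11. No deviation. ✓
  Low-quality: plain interior gives 18 − 7 = 11; elaborate interior gives 38 − 12 = 26. Would deviate. ✗
Try high-quality → plain interior, low-quality → elaborate interior:
  If types separate, plain interior earns payment 38 and elaborate interior earns 18.
  High-quality: plain interior gives 38 − 7 = 31; elaborate interior gives 18 − 3 = 15. No deviation. ✓
  Low-quality: elaborate interior gives 18 − 12 = 6; plain interior gives 38 − 7 = 31. Would deviate. ✗
Neither assignment is incentive-compatible.

None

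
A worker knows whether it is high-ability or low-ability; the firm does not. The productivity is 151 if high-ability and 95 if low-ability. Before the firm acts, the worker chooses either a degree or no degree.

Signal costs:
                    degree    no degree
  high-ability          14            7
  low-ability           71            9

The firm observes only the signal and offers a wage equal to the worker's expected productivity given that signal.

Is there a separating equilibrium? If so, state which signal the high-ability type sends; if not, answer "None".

degree

Try high-ability → degree, low-ability → no degree:
  If types separate, degree earns payment 151 and no degree earns 95.
  High-ability: degree gives 151 − 14 = 137; no degree gives 95 − 7 = 88. No deviation. ✓
  Low-ability: no degree gives 95 − 9 = 86; degree gives 151 − 71 = 80. No deviation. ✓
Both hold — the high-ability type sends degree.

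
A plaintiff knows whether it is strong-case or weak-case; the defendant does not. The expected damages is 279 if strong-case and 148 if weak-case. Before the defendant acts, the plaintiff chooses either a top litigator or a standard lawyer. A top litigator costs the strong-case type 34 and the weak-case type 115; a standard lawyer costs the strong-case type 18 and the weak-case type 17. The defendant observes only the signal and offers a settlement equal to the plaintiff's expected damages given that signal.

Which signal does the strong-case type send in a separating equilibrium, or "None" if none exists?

Try strong-case → top litigator, weak-case → standard lawyer:
  Under separation the defendant infers type exactly: top litigator → strong-case (pays 279), standard lawyer → weak-case (pays 148).
  Strong-case: top litigator gives 279 − 34 = 245; standard lawyer gives 148 − 18 = 130. No deviation. ✓
  Weak-case: standard lawyer gives 148 − 17 = 131; top litigator gives 279 − 115 = 164. Would deviate. ✗
Try strong-case → standard lawyer, weak-case → top litigator:
  Under separation the defendant infers type exactly: standard lawyer → strong-case (pays 279), top litigator → weak-case (pays 148).
  Strong-case: standard lawyer gives 279 − 18 = 261; top litigator gives 148 − 34 = 114. No deviation. ✓
  Weak-case: top litigator gives 148 − 115 = 33; standard lawyer gives 279 − 17 = 262. Would deviate. ✗
Neither assignment is incentive-compatible.

None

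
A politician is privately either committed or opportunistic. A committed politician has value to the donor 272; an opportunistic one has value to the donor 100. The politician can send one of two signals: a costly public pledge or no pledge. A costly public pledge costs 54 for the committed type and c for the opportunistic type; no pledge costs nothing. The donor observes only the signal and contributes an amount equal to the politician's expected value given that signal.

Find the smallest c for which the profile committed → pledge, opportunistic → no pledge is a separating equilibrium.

Under separation: pledge → committed (pays 272); no pledge → opportunistic (pays 100).
Committed: 272 − 54 = 218 ≥ 100 − 0 = 100. Holds regardless of c. ✓
Opportunistic: 100 − 0 ≥ 272 − c, so c ≥ 272 − 100 = 172.

172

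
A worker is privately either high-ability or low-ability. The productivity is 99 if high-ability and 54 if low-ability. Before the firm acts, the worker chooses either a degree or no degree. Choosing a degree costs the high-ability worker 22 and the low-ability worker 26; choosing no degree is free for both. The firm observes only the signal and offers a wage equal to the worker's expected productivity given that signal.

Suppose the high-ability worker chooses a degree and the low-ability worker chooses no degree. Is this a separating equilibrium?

Under separation the firm infers type exactly: degree → high-ability (pays 99), no degree → low-ability (pays 54).
High-ability: degree gives 99 − 22 = 77; no degree gives 54 − 0 = 54. No deviation. ✓
Low-ability: no degree gives 54 − 0 = 54; degree gives 99 − 26 = 73. Would deviate. ✗

No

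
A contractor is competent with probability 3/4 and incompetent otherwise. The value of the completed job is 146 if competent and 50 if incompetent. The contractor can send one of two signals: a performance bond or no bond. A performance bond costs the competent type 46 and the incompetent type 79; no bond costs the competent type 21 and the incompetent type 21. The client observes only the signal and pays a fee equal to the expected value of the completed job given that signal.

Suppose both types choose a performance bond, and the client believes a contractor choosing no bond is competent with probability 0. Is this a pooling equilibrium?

At the pooled signal (bond) the client holds the prior 3/4 and pays 3/4·146 + 1/4·50 = 122. Off-path (no bond) belief 0 gives 0·146 + 1·50 = 50.
Competent: bond gives 122 − 46 = 76; no bond gives 50 − 21 = 29. Stays. ✓
Incompetent: bond gives 122 − 79 = 43; no bond gives 50 − 21 = 29. Stays. ✓

Yes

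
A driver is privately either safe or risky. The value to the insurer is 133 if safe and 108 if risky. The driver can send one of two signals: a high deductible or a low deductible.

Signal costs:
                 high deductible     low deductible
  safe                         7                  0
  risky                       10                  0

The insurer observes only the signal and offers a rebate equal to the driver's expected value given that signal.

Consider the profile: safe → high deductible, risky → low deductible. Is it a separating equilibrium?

If types separate, high deductible earns payment 133 and low deductible earns 108.
Safe: high deductible gives 133 − 7 = 126; low deductible gives 108 − 0 = 108. No deviation. ✓
Risky: low deductible gives 108 − 0 = 108; high deductible gives 133 − 10 = 123. Would deviate. ✗

No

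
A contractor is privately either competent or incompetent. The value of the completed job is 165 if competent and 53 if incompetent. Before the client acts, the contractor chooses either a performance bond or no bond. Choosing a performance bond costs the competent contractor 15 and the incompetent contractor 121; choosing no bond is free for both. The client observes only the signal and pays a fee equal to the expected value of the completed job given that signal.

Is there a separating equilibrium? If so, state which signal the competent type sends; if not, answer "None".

Try competent → bond, incompetent → no bond:
  Under separation the client infers type exactly: bond → competent (pays 165), no bond → incompetent (pays 53).
  Competent: bond gives 165 − 15 = 150; no bond gives 53 − 0 = 53. No deviation. ✓
  Incompetent: no bond gives 53 − 0 = 53; bond gives 165 − 121 = 44. No deviation. ✓
Both hold — the competent type sends bond.

bond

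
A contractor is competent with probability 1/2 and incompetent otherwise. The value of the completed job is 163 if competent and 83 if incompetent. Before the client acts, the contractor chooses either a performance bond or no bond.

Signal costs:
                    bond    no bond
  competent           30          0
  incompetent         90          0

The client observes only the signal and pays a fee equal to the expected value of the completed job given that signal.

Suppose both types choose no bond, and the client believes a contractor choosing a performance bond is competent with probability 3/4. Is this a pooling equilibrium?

On the equilibrium path (no bond) the client holds the prior 1/2 and pays 1/2·163 + 1/2·83 = 123. Off-path (bond) belief 3/4 gives 3/4·163 + 1/4·83 = 143.
Competent: no bond gives 123 − 0 = 123; bond gives 143 − 30 = 113. Stays. ✓
Incompetent: no bond gives 123 − 0 = 123; bond gives 143 − 90 = 53. Stays. ✓
Beliefs are Bayes-consistent on-path and both types best-respond.

Yes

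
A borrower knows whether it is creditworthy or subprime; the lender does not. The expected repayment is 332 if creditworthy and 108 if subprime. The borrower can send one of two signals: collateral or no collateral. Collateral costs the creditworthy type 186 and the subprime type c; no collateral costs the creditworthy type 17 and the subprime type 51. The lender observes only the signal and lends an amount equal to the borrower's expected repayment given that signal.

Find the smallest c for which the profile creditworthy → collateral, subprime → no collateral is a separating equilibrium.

275

Under separation: collateral → creditworthy (pays 332); no collateral → subprime (pays 108).
Creditworthy: 332 − 186 = 146 ≥ 108 − 17 = 91. Holds regardless of c. ✓
Subprime: 108 − 51 ≥ 332 − c, so c ≥ 332 − 57 = 275.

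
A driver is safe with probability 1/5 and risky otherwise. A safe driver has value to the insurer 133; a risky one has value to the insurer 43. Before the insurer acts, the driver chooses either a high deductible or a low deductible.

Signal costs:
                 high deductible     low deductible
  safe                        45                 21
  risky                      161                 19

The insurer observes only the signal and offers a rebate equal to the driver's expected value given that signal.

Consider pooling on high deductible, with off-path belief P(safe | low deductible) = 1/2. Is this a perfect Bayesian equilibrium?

On the equilibrium path (high deductible) the insurer holds the prior 1/5 and pays 1/5·133 + 4/5·43 = 61. Off-path (low deductible) belief 1/2 gives 1/2·133 + 1/2·43 = 88.
Safe: high deductible gives 61 − 45 = 16; low deductible gives 88 − 21 = 67. Deviates. ✗
Risky: high deductible gives 61 − 161 = -100; low deductible gives 88 − 19 = 69. Deviates. ✗

No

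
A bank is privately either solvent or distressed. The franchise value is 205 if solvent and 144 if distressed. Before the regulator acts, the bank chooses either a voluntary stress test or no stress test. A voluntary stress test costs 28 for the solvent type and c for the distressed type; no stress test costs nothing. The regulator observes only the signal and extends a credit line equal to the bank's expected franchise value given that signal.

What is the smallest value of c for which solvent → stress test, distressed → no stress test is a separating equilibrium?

61

Under separation: stress test → solvent (pays 205); no stress test → distressed (pays 144).
Solvent: 205 − 28 = 177 ≥ 144 − 0 = 144. Holds regardless of c. ✓
Distressed: 144 − 0 ≥ 205 − c, so c ≥ 205 − 144 = 61.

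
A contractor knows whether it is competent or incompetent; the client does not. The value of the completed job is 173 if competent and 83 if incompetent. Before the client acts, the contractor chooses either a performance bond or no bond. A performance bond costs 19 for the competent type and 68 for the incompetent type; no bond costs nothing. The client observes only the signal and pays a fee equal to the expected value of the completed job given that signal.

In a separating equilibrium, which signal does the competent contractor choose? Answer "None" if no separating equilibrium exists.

Try competent → bond, incompetent → no bond:
  Under separation the client infers type exactly: bond → competent (pays 173), no bond → incompetent (pays 83).
  Competent: bond gives 173 − 19 = 154; no bond gives 83 − 0 = 83. No deviation. ✓
  Incompetent: no bond gives 83 − 0 = 83; bond gives 173 − 68 = 105. Would deviate. ✗
Try competent → no bond, incompetent → bond:
  Under separation the client infers type exactly: no bond → competent (pays 173), bond → incompetent (pays 83).
  Competent: no bond gives 173 − 0 = 173; bond gives 83 − 19 = 64. No deviation. ✓
  Incompetent: bond gives 83 − 68 = 15; no bond gives 173 − 0 = 173. Would deviate. ✗
Neither assignment is incentive-compatible.

None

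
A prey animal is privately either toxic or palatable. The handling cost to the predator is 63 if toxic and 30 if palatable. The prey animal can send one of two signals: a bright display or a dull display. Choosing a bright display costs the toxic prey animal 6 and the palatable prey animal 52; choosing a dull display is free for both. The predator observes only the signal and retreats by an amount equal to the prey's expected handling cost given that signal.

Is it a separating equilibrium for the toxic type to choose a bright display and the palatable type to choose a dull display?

If types separate, bright display earns payment 63 and dull display earns 30.
Toxic: bright display gives 63 − 6 = 57; dull display gives 30 − 0 = 30. No deviation. ✓
Palatable: dull display gives 30 − 0 = 30; bright display gives 63 − 52 = 11. No deviation. ✓
Both incentive constraints hold.

Yes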